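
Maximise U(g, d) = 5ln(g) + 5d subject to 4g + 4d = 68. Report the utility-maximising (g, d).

g* = 1, d* = 16

MU_g = 5/g, MU_d = 5.
MRS = 5/g ÷ 5.
Tangency: set MRS = p_g/p_d = 4/4 = 1.
MRS depends only on g: 1/g = 1 ⇒ g* = 1/1 = 1.
From the budget, 4·d = 68 − 4·1 = 64, so d* = 16.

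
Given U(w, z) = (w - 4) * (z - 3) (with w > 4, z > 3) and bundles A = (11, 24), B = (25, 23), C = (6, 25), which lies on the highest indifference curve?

Evaluate utility at each bundle:
U(A) = 147.
U(B) = 420.
U(C) = 44.
Highest utility is B, so B ≻ A ≻ C.

Bundle B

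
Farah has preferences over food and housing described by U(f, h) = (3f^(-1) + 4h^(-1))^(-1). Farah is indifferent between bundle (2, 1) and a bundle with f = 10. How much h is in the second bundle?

h = 10/13

U depends on (f, h) only through S = 3f^(-1) + 4h^(-1), so equal utility means equal S. At (2, 1): S = 5.5.
With f = 10: 3·10^(-1) = 0.3, so 4h^(-1) = 5.5 − 0.3 = 5.2, i.e. h^(-1) = 1.3.
Hence h = 1/1.3 = 10/13.
Check: U(10, 10/13) = 0.1818.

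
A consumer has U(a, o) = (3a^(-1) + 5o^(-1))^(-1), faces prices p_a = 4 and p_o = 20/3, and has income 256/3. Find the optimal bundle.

For CES with ρ = -1, MRS = (3/5)·(o/a)^2.
Tangency: set MRS = p_a/p_o = 4/(20/3) = 0.6.
So (o/a)^2 = 1; taking the square root, o/a = 1, i.e. o = a.
Substitute into the budget 4·a + (20/3)·o = 256/3: (32/3)·a = 256/3, so a* = 8 and o* = 8.

a* = 8, o* = 8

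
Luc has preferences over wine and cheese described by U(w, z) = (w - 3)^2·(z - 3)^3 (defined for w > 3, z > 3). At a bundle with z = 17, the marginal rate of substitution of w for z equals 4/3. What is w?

MU_w = 2·(w−3)·(z−3)^3, MU_z = 3·(w−3)^2·(z−3)^2.
MRS = (2/3)·(z−3)/(w−3).
Substitute z = 17: MRS = (28/3)/(w − 3). Setting this equal to 4/3 gives w − 3 = (28/3)/(4/3) = 7, so w = 10.

w = 10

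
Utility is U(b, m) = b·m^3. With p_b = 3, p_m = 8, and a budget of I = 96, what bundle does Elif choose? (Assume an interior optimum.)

b* = 8, m* = 9

MU_b = m^3 and MU_m = 3·b·m^2.
MRS = MU_b/MU_m = (1/3)·m/b.
Tangency: set MRS = p_b/p_m = 3/8 = 0.375.
So (1/3)·m/b = 0.375, i.e. m = 1.125·b.
Substitute into the budget 3·b + 8·m = 96: 12·b = 96, so b* = 8.
Then m* = 1.125·8 = 9.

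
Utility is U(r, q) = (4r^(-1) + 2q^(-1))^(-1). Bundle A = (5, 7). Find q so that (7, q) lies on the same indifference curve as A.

q = 35/9

U depends on (r, q) only through S = 4r^(-1) + 2q^(-1), so equal utility means equal S. At (5, 7): S = 38/35.
With r = 7: 4·7^(-1) = 4/7, so 2q^(-1) = 38/35 − 4/7 = 18/35, i.e. q^(-1) = 9/35.
Hence q = 1/(9/35) = 35/9.
Check: U(7, 35/9) = 0.9211.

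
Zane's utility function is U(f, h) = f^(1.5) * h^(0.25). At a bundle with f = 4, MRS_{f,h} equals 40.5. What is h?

MU_f = 1.5·√f·h^(0.25) and MU_h = 0.25·f^(1.5)·h^(-0.75).
MRS = MU_f/MU_h = (6)·h/f.
Substitute f = 4: MRS = h/(2/3). Setting h/(2/3) = 40.5 gives h = 40.5·(2/3) = 27.

h = 27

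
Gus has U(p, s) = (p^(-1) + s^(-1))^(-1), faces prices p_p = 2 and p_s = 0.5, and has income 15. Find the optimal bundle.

For CES with ρ = -1, MRS = (s/p)^2.
Tangency: set MRS = p_p/p_s = 2/0.5 = 4.
So (s/p)^2 = 4; taking the square root, s/p = 2, i.e. s = 2·p.
Substitute into the budget 2·p + 0.5·s = 15: 3·p = 15, so p* = 5 and s* = 2·5 = 10.

p* = 5, s* = 10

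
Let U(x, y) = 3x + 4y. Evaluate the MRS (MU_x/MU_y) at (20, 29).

MRS = 0.75

MU_x = 3, MU_y = 4, so MRS = 3/4 = 0.75 at every bundle.
At (20, 29): MRS = 0.75.
So at (20, 29) the consumer would give up 0.75 units of y for one more unit of x.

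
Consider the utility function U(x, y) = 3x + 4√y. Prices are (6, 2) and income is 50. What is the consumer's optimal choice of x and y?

x* = 7, y* = 4

MU_x = 3, MU_y = 4/(2√y).
MRS = 3 ÷ (4/(2√y)).
Tangency: set MRS = p_x/p_y = 6/2 = 3.
MRS depends only on y: 1.5·√y = 3 ⇒ √y = 3/1.5 = 2 ⇒ y* = 4.
From the budget, 6·x = 50 − 2·4 = 42, so x* = 7.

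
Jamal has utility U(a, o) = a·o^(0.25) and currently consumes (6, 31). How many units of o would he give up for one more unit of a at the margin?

MRS = 62/3

MU_a = o^(0.25) and MU_o = 0.25·a·o^(-0.75).
MRS = MU_a/MU_o = (4)·o/a.
At (6, 31): MRS = 62/3.
That is, one extra unit of a is worth 62/3 units of o at the margin.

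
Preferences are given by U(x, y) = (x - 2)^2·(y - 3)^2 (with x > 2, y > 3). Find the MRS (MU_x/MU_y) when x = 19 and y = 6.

MU_x = 2·(x−2)·(y−3)^2, MU_y = 2·(x−2)^2·(y−3).
MRS = (y−3)/(x−2).
At (19, 6): MRS = 3/17.
That is, one extra unit of x is worth 3/17 units of y at the margin.

MRS = 3/17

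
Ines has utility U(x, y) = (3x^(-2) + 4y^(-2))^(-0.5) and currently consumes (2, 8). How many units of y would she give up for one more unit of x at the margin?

For CES with ρ = -2, MRS = (3/4)·(y/x)^3.
At (2, 8): MRS = 48.
That is, one extra unit of x is worth 48 units of y at the margin.

MRS = 48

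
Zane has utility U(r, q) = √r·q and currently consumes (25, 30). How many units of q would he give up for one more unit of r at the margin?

MU_r = 0.5·r^(-0.5)·q and MU_q = √r.
MRS = MU_r/MU_q = (0.5)·q/r.
At (25, 30): MRS = 0.6.
So at (25, 30) the consumer would give up 0.6 units of q for one more unit of r.

MRS = 0.6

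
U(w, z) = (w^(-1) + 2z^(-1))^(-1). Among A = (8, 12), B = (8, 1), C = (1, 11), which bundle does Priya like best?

Bundle A

Evaluate utility at each bundle:
U(A) = 3.429.
U(B) = 0.471.
U(C) = 0.846.
Highest utility is A, so A ≻ C ≻ B.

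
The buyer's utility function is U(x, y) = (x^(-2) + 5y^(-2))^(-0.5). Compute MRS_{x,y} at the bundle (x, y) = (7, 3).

MRS = 27/1715

For CES with ρ = -2, MRS = (1/5)·(y/x)^3.
At (7, 3): MRS = 27/1715.
The indifference curve has slope −27/1715 at this bundle.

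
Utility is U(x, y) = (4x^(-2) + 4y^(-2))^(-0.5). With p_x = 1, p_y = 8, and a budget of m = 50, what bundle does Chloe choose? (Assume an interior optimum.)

For CES with ρ = -2, MRS = (y/x)^3.
Tangency: set MRS = p_x/p_y = 1/8 = 0.125.
So (y/x)^3 = 0.125; taking the cube root, y/x = 0.5, i.e. y = 0.5·x.
Substitute into the budget 1·x + 8·y = 50: 5·x = 50, so x* = 10 and y* = 0.5·10 = 5.

x* = 10, y* = 5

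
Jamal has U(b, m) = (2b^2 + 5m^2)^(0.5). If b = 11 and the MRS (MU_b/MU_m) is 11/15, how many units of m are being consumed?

m = 6

For CES with ρ = 2, MRS = (2/5)·(m/b)^(-1).
Setting (2/5)·(m/11)^(-1) = 11/15 gives (m/11)^(-1) = 11/6, so m/11 = 6/11 and m = 6.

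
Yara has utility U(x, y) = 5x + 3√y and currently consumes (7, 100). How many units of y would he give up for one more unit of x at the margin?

MRS = 100/3

MU_x = 5, MU_y = 3/(2√y).
MRS = 5 ÷ (3/(2√y)).
At (7, 100): MRS = 100/3.
The indifference curve has slope −100/3 at this bundle.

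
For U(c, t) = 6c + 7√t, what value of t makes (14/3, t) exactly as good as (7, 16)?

t = 36

U(7, 16) = 70.
Set U(14/3, t) = 70 and solve.
With c = 14/3: 7√t = 70 − 6·14/3 = 42, so √t = 6 and t = 36.
Check: U(14/3, 36) = 70.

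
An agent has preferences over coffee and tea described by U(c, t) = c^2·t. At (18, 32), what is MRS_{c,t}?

MRS = 32/9

MU_c = 2·c·t and MU_t = c^2.
MRS = MU_c/MU_t = (2/1)·t/c.
At (18, 32): MRS = 32/9.
That is, one extra unit of c is worth 32/9 units of t at the margin.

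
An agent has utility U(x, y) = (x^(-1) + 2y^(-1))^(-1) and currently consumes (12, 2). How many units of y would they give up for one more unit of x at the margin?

For CES with ρ = -1, MRS = (1/2)·(y/x)^2.
At (12, 2): MRS = 1/72.
So at (12, 2) the consumer would give up 1/72 units of y for one more unit of x.

MRS = 1/72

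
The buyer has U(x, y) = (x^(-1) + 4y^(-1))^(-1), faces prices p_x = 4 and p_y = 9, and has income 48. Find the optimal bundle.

x* = 3, y* = 4

For CES with ρ = -1, MRS = (1/4)·(y/x)^2.
Tangency: set MRS = p_x/p_y = 4/9.
So (y/x)^2 = 16/9; taking the square root, y/x = 4/3, i.e. y = (4/3)·x.
Substitute into the budget 4·x + 9·y = 48: 16·x = 48, so x* = 3 and y* = (4/3)·3 = 4.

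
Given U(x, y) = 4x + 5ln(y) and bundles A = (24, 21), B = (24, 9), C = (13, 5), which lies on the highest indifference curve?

Evaluate utility at each bundle:
U(A) = 111.223.
U(B) = 106.986.
U(C) = 60.047.
Highest utility is A, so A ≻ B ≻ C.

Bundle A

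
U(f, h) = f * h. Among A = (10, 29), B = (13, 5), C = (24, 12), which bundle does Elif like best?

Evaluate utility at each bundle:
U(A) = 290.
U(B) = 65.
U(C) = 288.
Highest utility is A, so A ≻ C ≻ B.

Bundle A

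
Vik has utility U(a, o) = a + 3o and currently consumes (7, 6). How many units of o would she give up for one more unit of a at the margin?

MU_a = 1, MU_o = 3, so MRS = 1/3 at every bundle.
At (7, 6): MRS = 1/3.
That is, one extra unit of a is worth 1/3 units of o at the margin.

MRS = 1/3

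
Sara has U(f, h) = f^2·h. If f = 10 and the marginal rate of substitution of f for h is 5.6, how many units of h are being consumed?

h = 28

MU_f = 2·f·h and MU_h = f^2.
MRS = MU_f/MU_h = (2/1)·h/f.
Substitute f = 10: MRS = h/5. Setting h/5 = 5.6 gives h = 5.6·5 = 28.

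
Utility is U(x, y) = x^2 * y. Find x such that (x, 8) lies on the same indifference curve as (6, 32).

U(6, 32) = 1152.
Set U(x, 8) = 1152 and solve.
With y = 8: x^2 = 1152/8 = 144; taking the square root, x = 12.
Check: U(12, 8) = 1152.

x = 12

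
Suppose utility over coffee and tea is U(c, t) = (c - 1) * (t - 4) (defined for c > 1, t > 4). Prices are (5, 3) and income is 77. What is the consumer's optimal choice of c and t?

c* = 7, t* = 14

MU_c = (t−4), MU_t = (c−1).
MRS = (t−4)/(c−1).
Tangency: set MRS = p_c/p_t = 5/3.
So (t − 4)/(c − 1) = 5/3, i.e. (t − 4) = (5/3)·(c − 1).
Rewrite the budget in excess-of-subsistence terms: 5·(c − 1) + 3·(t − 4) = 77 − 5·1 − 3·4 = 60.
Substituting, 10·(c − 1) = 60, so c − 1 = 6 and c* = 7.
Then t − 4 = (5/3)·6 = 10, so t* = 14.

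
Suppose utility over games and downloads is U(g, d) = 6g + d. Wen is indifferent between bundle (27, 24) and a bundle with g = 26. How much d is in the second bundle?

U(27, 24) = 186.
Set U(26, d) = 186 and solve.
6·26 + d = 186 ⇒ d = 30 ⇒ d = 30.
Check: U(26, 30) = 186.

d = 30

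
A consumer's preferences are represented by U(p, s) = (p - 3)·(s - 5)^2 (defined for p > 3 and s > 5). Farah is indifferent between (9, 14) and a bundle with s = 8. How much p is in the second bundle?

U(9, 14) = 486.
Set U(p, 8) = 486 and solve.
With s = 8: (8 − 5)^2 = 9, so (p − 3) = 486/9 = 54.
So p = 3 + 54 = 57.
Check: U(57, 8) = 486.

p = 57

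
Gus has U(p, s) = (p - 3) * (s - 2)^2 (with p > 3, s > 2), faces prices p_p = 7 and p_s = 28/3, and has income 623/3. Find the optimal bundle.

p* = 11, s* = 14

MU_p = (s−2)^2, MU_s = 2·(p−3)·(s−2).
MRS = (1/2)·(s−2)/(p−3).
Tangency: set MRS = p_p/p_s = 7/(28/3) = 0.75.
So (1/2)·(s − 2)/(p − 3) = 0.75, i.e. (s − 2) = 1.5·(p − 3).
Rewrite the budget in excess-of-subsistence terms: 7·(p − 3) + (28/3)·(s − 2) = 623/3 − 7·3 − (28/3)·2 = 168.
Substituting, 21·(p − 3) = 168, so p − 3 = 8 and p* = 11.
Then s − 2 = 1.5·8 = 12, so s* = 14.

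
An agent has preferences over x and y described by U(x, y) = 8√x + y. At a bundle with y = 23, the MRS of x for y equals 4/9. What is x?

MU_x = 8/(2√x), MU_y = 1.
MRS = 8/(2√x) ÷ 1.
MRS depends only on x: 4/√x = 4/9 ⇒ √x = 4/(4/9) = 9 ⇒ x = 81.

x = 81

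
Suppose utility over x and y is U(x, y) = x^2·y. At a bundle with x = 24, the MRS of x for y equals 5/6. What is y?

y = 10

MU_x = 2·x·y and MU_y = x^2.
MRS = MU_x/MU_y = (2/1)·y/x.
Substitute x = 24: MRS = y/12. Setting y/12 = 5/6 gives y = (5/6)·12 = 10.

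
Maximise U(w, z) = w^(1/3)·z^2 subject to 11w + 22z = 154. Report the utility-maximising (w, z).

w* = 2, z* = 6

MU_w = 1/3·w^(-2/3)·z^2 and MU_z = 2·w^(1/3)·z.
MRS = MU_w/MU_z = (1/6)·z/w.
Tangency: set MRS = p_w/p_z = 11/22 = 0.5.
So (1/6)·z/w = 0.5, i.e. z = 3·w.
Substitute into the budget 11·w + 22·z = 154: 77·w = 154, so w* = 2.
Then z* = 3·2 = 6.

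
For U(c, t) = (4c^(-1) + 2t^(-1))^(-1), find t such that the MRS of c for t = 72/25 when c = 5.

For CES with ρ = -1, MRS = (4/2)·(t/c)^2.
Setting (4/2)·(t/5)^2 = 72/25 gives (t/5)^2 = 36/25, so t/5 = 1.2 and t = 6.

t = 6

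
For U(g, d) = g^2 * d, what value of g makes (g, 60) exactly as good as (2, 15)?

g = 1

U(2, 15) = 60.
Set U(g, 60) = 60 and solve.
With d = 60: g^2 = 60/60 = 1; taking the square root, g = 1.
Check: U(1, 60) = 60.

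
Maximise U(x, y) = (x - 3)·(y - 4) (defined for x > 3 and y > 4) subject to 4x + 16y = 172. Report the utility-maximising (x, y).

x* = 15, y* = 7

MU_x = (y−4), MU_y = (x−3).
MRS = (y−4)/(x−3).
Tangency: set MRS = p_x/p_y = 4/16 = 0.25.
So (y − 4)/(x − 3) = 0.25, i.e. (y − 4) = 0.25·(x − 3).
Rewrite the budget in excess-of-subsistence terms: 4·(x − 3) + 16·(y − 4) = 172 − 4·3 − 16·4 = 96.
Substituting, 8·(x − 3) = 96, so x − 3 = 12 and x* = 15.
Then y − 4 = 0.25·12 = 3, so y* = 7.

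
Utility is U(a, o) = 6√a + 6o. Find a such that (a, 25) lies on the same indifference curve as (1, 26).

U(1, 26) = 162.
Set U(a, 25) = 162 and solve.
With o = 25: 6√a = 162 − 6·25 = 12, so √a = 2 and a = 4.
Check: U(4, 25) = 162.

a = 4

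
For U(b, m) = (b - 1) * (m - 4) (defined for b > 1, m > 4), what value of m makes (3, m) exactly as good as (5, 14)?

U(5, 14) = 40.
Set U(3, m) = 40 and solve.
With b = 3: (3 − 1) = 2, so (m − 4) = 40/2 = 20.
So m = 4 + 20 = 24.
Check: U(3, 24) = 40.

m = 24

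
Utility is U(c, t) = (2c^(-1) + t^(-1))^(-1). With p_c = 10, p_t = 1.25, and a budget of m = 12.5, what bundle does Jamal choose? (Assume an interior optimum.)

c* = 1, t* = 2

For CES with ρ = -1, MRS = (2/1)·(t/c)^2.
Tangency: set MRS = p_c/p_t = 10/1.25 = 8.
So (t/c)^2 = 4; taking the square root, t/c = 2, i.e. t = 2·c.
Substitute into the budget 10·c + 1.25·t = 12.5: 12.5·c = 12.5, so c* = 1 and t* = 2·1 = 2.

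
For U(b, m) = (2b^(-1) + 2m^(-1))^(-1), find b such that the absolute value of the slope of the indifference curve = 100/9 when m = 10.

For CES with ρ = -1, MRS = (m/b)^2.
Setting (10/b)^2 = 100/9 gives 10/b = 10/3 and b = 3.

b = 3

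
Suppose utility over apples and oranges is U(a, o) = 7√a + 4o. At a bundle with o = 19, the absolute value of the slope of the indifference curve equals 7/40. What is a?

a = 25

MU_a = 7/(2√a), MU_o = 4.
MRS = 7/(2√a) ÷ 4.
MRS depends only on a: 0.875/√a = 7/40 ⇒ √a = 0.875/(7/40) = 5 ⇒ a = 25.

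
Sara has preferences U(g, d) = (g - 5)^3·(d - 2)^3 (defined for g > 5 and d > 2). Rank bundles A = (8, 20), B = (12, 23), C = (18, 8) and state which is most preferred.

Bundle B

Evaluate utility at each bundle:
U(A) = 157464.
U(B) = 3176523.
U(C) = 474552.
Highest utility is B, so B ≻ C ≻ A.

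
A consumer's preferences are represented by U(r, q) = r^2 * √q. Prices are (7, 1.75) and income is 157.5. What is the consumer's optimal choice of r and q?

r* = 18, q* = 18

MU_r = 2·r·√q and MU_q = 0.5·r^2·q^(-0.5).
MRS = MU_r/MU_q = (4)·q/r.
Tangency: set MRS = p_r/p_q = 7/1.75 = 4.
So (4)·q/r = 4, i.e. q = r.
Substitute into the budget 7·r + 1.75·q = 157.5: 8.75·r = 157.5, so r* = 18.
Then q* = 18.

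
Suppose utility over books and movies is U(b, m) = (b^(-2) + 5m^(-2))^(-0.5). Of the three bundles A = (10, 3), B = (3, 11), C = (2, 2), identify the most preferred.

Bundle B

Evaluate utility at each bundle:
U(A) = 1.330.
U(B) = 2.561.
U(C) = 0.816.
Highest utility is B, so B ≻ A ≻ C.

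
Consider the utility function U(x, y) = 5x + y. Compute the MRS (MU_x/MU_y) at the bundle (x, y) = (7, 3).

MRS = 5

MU_x = 5, MU_y = 1, so MRS = 5/1 = 5 at every bundle.
At (7, 3): MRS = 5.
The indifference curve has slope −5 at this bundle.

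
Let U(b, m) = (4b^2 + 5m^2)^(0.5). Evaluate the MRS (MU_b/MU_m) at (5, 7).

For CES with ρ = 2, MRS = (4/5)·(m/b)^(-1).
At (5, 7): MRS = 4/7.
The indifference curve has slope −4/7 at this bundle.

MRS = 4/7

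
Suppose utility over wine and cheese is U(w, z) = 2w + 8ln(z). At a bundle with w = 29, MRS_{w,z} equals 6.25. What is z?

z = 25

MU_w = 2, MU_z = 8/z.
MRS = 2 ÷ (8/z).
MRS depends only on z: 0.25·z = 6.25 ⇒ z = 6.25/0.25 = 25.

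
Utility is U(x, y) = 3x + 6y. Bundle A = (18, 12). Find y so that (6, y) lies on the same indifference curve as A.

U(18, 12) = 126.
Set U(6, y) = 126 and solve.
3·6 + 6y = 126 ⇒ 6y = 108 ⇒ y = 18.
Check: U(6, 18) = 126.

y = 18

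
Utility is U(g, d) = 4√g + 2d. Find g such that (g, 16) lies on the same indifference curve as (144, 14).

g = 121

U(144, 14) = 76.
Set U(g, 16) = 76 and solve.
With d = 16: 4√g = 76 − 2·16 = 44, so √g = 11 and g = 121.
Check: U(121, 16) = 76.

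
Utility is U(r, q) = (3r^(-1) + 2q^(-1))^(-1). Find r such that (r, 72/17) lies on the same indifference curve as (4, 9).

U depends on (r, q) only through S = 3r^(-1) + 2q^(-1), so equal utility means equal S. At (4, 9): S = 35/36.
With q = 72/17: 2·(72/17)^(-1) = 17/36, so 3r^(-1) = 35/36 − 17/36 = 0.5, i.e. r^(-1) = 1/6.
Hence r = 1/(1/6) = 6.
Check: U(6, 72/17) = 1.0286.

r = 6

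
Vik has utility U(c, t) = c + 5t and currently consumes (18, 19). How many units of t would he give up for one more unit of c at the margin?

MRS = 0.2

MU_c = 1, MU_t = 5, so MRS = 1/5 = 0.2 at every bundle.
At (18, 19): MRS = 0.2.
So at (18, 19) the consumer would give up 0.2 units of t for one more unit of c.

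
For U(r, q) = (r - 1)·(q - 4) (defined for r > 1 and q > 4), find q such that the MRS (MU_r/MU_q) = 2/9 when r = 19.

q = 8

MU_r = (q−4), MU_q = (r−1).
MRS = (q−4)/(r−1).
Substitute r = 19: MRS = (q − 4)/18. Setting this equal to 2/9 gives q − 4 = (2/9)·18 = 4, so q = 8.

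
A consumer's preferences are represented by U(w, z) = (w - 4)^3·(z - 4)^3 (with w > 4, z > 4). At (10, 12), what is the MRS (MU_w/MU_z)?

MU_w = 3·(w−4)^2·(z−4)^3, MU_z = 3·(w−4)^3·(z−4)^2.
MRS = (z−4)/(w−4).
At (10, 12): MRS = 4/3.
That is, one extra unit of w is worth 4/3 units of z at the margin.

MRS = 4/3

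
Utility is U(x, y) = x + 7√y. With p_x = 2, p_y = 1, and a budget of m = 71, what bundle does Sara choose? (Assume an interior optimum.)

x* = 11, y* = 49

MU_x = 1, MU_y = 7/(2√y).
MRS = 1 ÷ (7/(2√y)).
Tangency: set MRS = p_x/p_y = 2/1 = 2.
MRS depends only on y: (2/7)·√y = 2 ⇒ √y = 2/(2/7) = 7 ⇒ y* = 49.
From the budget, 2·x = 71 − 1·49 = 22, so x* = 11.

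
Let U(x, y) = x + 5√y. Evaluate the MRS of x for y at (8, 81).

MRS = 3.6

MU_x = 1, MU_y = 5/(2√y).
MRS = 1 ÷ (5/(2√y)).
At (8, 81): MRS = 3.6.
The indifference curve has slope −3.6 at this bundle.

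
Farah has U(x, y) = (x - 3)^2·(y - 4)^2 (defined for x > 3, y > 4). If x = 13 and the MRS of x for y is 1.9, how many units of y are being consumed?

MU_x = 2·(x−3)·(y−4)^2, MU_y = 2·(x−3)^2·(y−4).
MRS = (y−4)/(x−3).
Substitute x = 13: MRS = (y − 4)/10. Setting this equal to 1.9 gives y − 4 = 1.9·10 = 19, so y = 23.

y = 23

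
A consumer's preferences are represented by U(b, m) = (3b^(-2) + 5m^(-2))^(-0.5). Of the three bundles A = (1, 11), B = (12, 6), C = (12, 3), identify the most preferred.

Bundle B

Evaluate utility at each bundle:
U(A) = 0.573.
U(B) = 2.502.
U(C) = 1.317.
Highest utility is B, so B ≻ C ≻ A.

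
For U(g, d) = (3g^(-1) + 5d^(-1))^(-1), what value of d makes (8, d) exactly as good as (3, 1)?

d = 8/9

U depends on (g, d) only through S = 3g^(-1) + 5d^(-1), so equal utility means equal S. At (3, 1): S = 6.
With g = 8: 3·8^(-1) = 0.375, so 5d^(-1) = 6 − 0.375 = 5.625, i.e. d^(-1) = 1.125.
Hence d = 1/1.125 = 8/9.
Check: U(8, 8/9) = 0.1667.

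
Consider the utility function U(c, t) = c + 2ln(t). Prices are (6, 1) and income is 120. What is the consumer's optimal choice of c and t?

c* = 18, t* = 12

MU_c = 1, MU_t = 2/t.
MRS = 1 ÷ (2/t).
Tangency: set MRS = p_c/p_t = 6/1 = 6.
MRS depends only on t: 0.5·t = 6 ⇒ t* = 6/0.5 = 12.
From the budget, 6·c = 120 − 1·12 = 108, so c* = 18.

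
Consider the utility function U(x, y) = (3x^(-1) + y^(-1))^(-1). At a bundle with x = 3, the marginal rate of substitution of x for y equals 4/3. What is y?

y = 2

For CES with ρ = -1, MRS = (3/1)·(y/x)^2.
Setting (3/1)·(y/3)^2 = 4/3 gives (y/3)^2 = 4/9, so y/3 = 2/3 and y = 2.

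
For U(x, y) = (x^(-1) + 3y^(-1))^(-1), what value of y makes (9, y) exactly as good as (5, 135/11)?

y = 9

U depends on (x, y) only through S = x^(-1) + 3y^(-1), so equal utility means equal S. At (5, 135/11): S = 4/9.
With x = 9: 9^(-1) = 1/9, so 3y^(-1) = 4/9 − 1/9 = 1/3, i.e. y^(-1) = 1/9.
Hence y = 1/(1/9) = 9.
Check: U(9, 9) = 2.25.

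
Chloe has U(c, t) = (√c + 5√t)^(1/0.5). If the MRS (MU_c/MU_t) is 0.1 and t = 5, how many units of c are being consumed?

c = 20

For CES with ρ = 0.5, MRS = (1/5)·√(t/c).
Setting (1/5)·√(5/c) = 0.1 gives √(5/c) = 0.5, so 5/c = 0.25 and c = 20.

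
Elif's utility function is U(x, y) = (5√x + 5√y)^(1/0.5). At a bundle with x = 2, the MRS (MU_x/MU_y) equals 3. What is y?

For CES with ρ = 0.5, MRS = √(y/x).
Setting √(y/2) = 3 gives y/2 = 9 and y = 18.

y = 18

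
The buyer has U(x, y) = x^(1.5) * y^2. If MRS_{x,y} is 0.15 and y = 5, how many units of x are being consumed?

MU_x = 1.5·√x·y^2 and MU_y = 2·x^(1.5)·y.
MRS = MU_x/MU_y = (0.75)·y/x.
Substitute y = 5: MRS = 3.75/x. Setting 3.75/x = 0.15 gives x = 3.75/0.15 = 25.

x = 25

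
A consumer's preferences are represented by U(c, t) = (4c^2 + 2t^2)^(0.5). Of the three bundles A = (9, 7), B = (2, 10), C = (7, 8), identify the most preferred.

Evaluate utility at each bundle:
U(A) = 20.543.
U(B) = 14.697.
U(C) = 18.000.
Highest utility is A, so A ≻ C ≻ B.

Bundle A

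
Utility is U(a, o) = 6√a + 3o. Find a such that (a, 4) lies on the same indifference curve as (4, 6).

a = 9

U(4, 6) = 30.
Set U(a, 4) = 30 and solve.
With o = 4: 6√a = 30 − 3·4 = 18, so √a = 3 and a = 9.
Check: U(9, 4) = 30.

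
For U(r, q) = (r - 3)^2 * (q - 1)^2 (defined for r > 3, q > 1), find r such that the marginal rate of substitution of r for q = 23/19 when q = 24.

r = 22

MU_r = 2·(r−3)·(q−1)^2, MU_q = 2·(r−3)^2·(q−1).
MRS = (q−1)/(r−3).
Substitute q = 24: MRS = 23/(r − 3). Setting this equal to 23/19 gives r − 3 = 23/(23/19) = 19, so r = 22.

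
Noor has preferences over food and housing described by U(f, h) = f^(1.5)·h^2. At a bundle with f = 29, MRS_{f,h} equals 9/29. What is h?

h = 12

MU_f = 1.5·√f·h^2 and MU_h = 2·f^(1.5)·h.
MRS = MU_f/MU_h = (0.75)·h/f.
Substitute f = 29: MRS = h/(116/3). Setting h/(116/3) = 9/29 gives h = (9/29)·(116/3) = 12.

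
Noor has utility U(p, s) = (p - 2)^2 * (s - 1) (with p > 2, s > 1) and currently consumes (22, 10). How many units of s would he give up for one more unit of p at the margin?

MU_p = 2·(p−2)·(s−1), MU_s = (p−2)^2.
MRS = (2/1)·(s−1)/(p−2).
At (22, 10): MRS = 0.9.
So at (22, 10) the consumer would give up 0.9 units of s for one more unit of p.

MRS = 0.9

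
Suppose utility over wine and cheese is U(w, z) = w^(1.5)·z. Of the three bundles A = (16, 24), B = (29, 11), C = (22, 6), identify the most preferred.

Bundle B

Evaluate utility at each bundle:
U(A) = 1536.000.
U(B) = 1717.868.
U(C) = 619.135.
Highest utility is B, so B ≻ A ≻ C.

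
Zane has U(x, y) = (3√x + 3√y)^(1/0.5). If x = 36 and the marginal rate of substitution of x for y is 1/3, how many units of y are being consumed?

For CES with ρ = 0.5, MRS = √(y/x).
Setting √(y/36) = 1/3 gives y/36 = 1/9 and y = 4.

y = 4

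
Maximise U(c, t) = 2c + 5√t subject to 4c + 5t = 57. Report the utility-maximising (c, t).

MU_c = 2, MU_t = 5/(2√t).
MRS = 2 ÷ (5/(2√t)).
Tangency: set MRS = p_c/p_t = 4/5 = 0.8.
MRS depends only on t: 0.8·√t = 0.8 ⇒ √t = 0.8/0.8 = 1 ⇒ t* = 1.
From the budget, 4·c = 57 − 5·1 = 52, so c* = 13.

c* = 13, t* = 1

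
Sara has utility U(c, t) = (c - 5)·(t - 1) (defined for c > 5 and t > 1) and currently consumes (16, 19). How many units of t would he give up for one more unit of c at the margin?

MRS = 18/11

MU_c = (t−1), MU_t = (c−5).
MRS = (t−1)/(c−5).
At (16, 19): MRS = 18/11.
The indifference curve has slope −18/11 at this bundle.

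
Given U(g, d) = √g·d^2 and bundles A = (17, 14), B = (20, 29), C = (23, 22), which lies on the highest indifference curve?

Evaluate utility at each bundle:
U(A) = 808.129.
U(B) = 3761.066.
U(C) = 2321.182.
Highest utility is B, so B ≻ C ≻ A.

Bundle B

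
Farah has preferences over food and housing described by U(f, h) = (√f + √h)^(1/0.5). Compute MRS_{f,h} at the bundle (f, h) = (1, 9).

For CES with ρ = 0.5, MRS = √(h/f).
At (1, 9): MRS = 3.
So at (1, 9) the consumer would give up 3 units of h for one more unit of f.

MRS = 3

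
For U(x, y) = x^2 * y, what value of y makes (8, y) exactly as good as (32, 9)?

y = 144

U(32, 9) = 9216.
Set U(8, y) = 9216 and solve.
With x = 8: 8^2 = 64, so y = 9216/64 = 144.
Check: U(8, 144) = 9216.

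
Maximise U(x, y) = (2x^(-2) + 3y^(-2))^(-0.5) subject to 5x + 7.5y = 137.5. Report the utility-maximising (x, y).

x* = 11, y* = 11

For CES with ρ = -2, MRS = (2/3)·(y/x)^3.
Tangency: set MRS = p_x/p_y = 5/7.5 = 2/3.
So (y/x)^3 = 1; taking the cube root, y/x = 1, i.e. y = x.
Substitute into the budget 5·x + 7.5·y = 137.5: 12.5·x = 137.5, so x* = 11 and y* = 11.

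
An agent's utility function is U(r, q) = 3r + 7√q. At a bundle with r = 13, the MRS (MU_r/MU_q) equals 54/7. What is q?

MU_r = 3, MU_q = 7/(2√q).
MRS = 3 ÷ (7/(2√q)).
MRS depends only on q: (6/7)·√q = 54/7 ⇒ √q = (54/7)/(6/7) = 9 ⇒ q = 81.

q = 81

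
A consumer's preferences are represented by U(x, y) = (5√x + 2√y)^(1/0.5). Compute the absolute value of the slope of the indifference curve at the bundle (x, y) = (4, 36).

MRS = 7.5

For CES with ρ = 0.5, MRS = (5/2)·√(y/x).
At (4, 36): MRS = 7.5.
The indifference curve has slope −7.5 at this bundle.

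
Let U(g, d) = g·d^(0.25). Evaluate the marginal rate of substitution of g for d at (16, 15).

MU_g = d^(0.25) and MU_d = 0.25·g·d^(-0.75).
MRS = MU_g/MU_d = (4)·d/g.
At (16, 15): MRS = 3.75.
So at (16, 15) the consumer would give up 3.75 units of d for one more unit of g.

MRS = 3.75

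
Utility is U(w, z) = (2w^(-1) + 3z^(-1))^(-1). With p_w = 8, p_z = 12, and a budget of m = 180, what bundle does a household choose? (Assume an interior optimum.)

w* = 9, z* = 9

For CES with ρ = -1, MRS = (2/3)·(z/w)^2.
Tangency: set MRS = p_w/p_z = 8/12 = 2/3.
So (z/w)^2 = 1; taking the square root, z/w = 1, i.e. z = w.
Substitute into the budget 8·w + 12·z = 180: 20·w = 180, so w* = 9 and z* = 9.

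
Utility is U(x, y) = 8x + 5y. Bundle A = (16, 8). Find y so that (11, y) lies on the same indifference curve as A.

U(16, 8) = 168.
Set U(11, y) = 168 and solve.
8·11 + 5y = 168 ⇒ 5y = 80 ⇒ y = 16.
Check: U(11, 16) = 168.

y = 16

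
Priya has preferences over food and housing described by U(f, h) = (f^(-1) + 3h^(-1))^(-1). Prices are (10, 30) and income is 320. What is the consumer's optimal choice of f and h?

For CES with ρ = -1, MRS = (1/3)·(h/f)^2.
Tangency: set MRS = p_f/p_h = 10/30 = 1/3.
So (h/f)^2 = 1; taking the square root, h/f = 1, i.e. h = f.
Substitute into the budget 10·f + 30·h = 320: 40·f = 320, so f* = 8 and h* = 8.

f* = 8, h* = 8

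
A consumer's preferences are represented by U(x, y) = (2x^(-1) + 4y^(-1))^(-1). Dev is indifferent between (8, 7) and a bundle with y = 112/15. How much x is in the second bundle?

U depends on (x, y) only through S = 2x^(-1) + 4y^(-1), so equal utility means equal S. At (8, 7): S = 23/28.
With y = 112/15: 4·(112/15)^(-1) = 15/28, so 2x^(-1) = 23/28 − 15/28 = 2/7, i.e. x^(-1) = 1/7.
Hence x = 1/(1/7) = 7.
Check: U(7, 112/15) = 1.2174.

x = 7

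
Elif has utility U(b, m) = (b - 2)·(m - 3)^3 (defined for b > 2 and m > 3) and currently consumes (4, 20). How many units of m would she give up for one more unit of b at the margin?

MRS = 17/6

MU_b = (m−3)^3, MU_m = 3·(b−2)·(m−3)^2.
MRS = (1/3)·(m−3)/(b−2).
At (4, 20): MRS = 17/6.
The indifference curve has slope −17/6 at this bundle.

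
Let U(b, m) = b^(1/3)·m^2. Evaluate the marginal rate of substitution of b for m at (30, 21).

MU_b = 1/3·b^(-2/3)·m^2 and MU_m = 2·b^(1/3)·m.
MRS = MU_b/MU_m = (1/6)·m/b.
At (30, 21): MRS = 7/60.
That is, one extra unit of b is worth 7/60 units of m at the margin.

MRS = 7/60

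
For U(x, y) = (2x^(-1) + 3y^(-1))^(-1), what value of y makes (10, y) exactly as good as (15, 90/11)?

y = 10

U depends on (x, y) only through S = 2x^(-1) + 3y^(-1), so equal utility means equal S. At (15, 90/11): S = 0.5.
With x = 10: 2·10^(-1) = 0.2, so 3y^(-1) = 0.5 − 0.2 = 0.3, i.e. y^(-1) = 0.1.
Hence y = 1/0.1 = 10.
Check: U(10, 10) = 2.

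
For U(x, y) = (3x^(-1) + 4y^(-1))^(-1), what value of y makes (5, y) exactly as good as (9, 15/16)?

y = 1

U depends on (x, y) only through S = 3x^(-1) + 4y^(-1), so equal utility means equal S. At (9, 15/16): S = 4.6.
With x = 5: 3·5^(-1) = 0.6, so 4y^(-1) = 4.6 − 0.6 = 4, i.e. y^(-1) = 1.
Hence y = 1/1 = 1.
Check: U(5, 1) = 0.2174.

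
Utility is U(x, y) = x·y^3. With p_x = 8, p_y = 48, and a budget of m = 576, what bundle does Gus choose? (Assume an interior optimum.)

x* = 18, y* = 9

MU_x = y^3 and MU_y = 3·x·y^2.
MRS = MU_x/MU_y = (1/3)·y/x.
Tangency: set MRS = p_x/p_y = 8/48 = 1/6.
So (1/3)·y/x = 1/6, i.e. y = 0.5·x.
Substitute into the budget 8·x + 48·y = 576: 32·x = 576, so x* = 18.
Then y* = 0.5·18 = 9.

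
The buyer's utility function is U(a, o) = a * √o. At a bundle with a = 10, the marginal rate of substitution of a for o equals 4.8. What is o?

MU_a = √o and MU_o = 0.5·a·o^(-0.5).
MRS = MU_a/MU_o = (2)·o/a.
Substitute a = 10: MRS = o/5. Setting o/5 = 4.8 gives o = 4.8·5 = 24.

o = 24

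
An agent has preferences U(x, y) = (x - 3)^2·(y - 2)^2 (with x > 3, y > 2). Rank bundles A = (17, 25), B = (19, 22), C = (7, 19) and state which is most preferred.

Bundle A

Evaluate utility at each bundle:
U(A) = 103684.
U(B) = 102400.
U(C) = 4624.
Highest utility is A, so A ≻ B ≻ C.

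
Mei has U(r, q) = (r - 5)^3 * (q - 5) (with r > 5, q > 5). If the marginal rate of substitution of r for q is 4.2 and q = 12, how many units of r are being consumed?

MU_r = 3·(r−5)^2·(q−5), MU_q = (r−5)^3.
MRS = (3/1)·(q−5)/(r−5).
Substitute q = 12: MRS = 21/(r − 5). Setting this equal to 4.2 gives r − 5 = 21/4.2 = 5, so r = 10.

r = 10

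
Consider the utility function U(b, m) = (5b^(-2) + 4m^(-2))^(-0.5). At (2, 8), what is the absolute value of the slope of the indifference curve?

For CES with ρ = -2, MRS = (5/4)·(m/b)^3.
At (2, 8): MRS = 80.
The indifference curve has slope −80 at this bundle.

MRS = 80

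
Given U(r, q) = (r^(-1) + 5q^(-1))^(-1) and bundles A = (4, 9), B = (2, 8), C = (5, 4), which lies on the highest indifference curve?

Evaluate utility at each bundle:
U(A) = 1.241.
U(B) = 0.889.
U(C) = 0.690.
Highest utility is A, so A ≻ B ≻ C.

Bundle A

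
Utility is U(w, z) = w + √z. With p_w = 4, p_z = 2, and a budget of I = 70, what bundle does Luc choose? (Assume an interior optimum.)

w* = 17, z* = 1

MU_w = 1, MU_z = 1/(2√z).
MRS = 1 ÷ (1/(2√z)).
Tangency: set MRS = p_w/p_z = 4/2 = 2.
MRS depends only on z: 2·√z = 2 ⇒ √z = 2/2 = 1 ⇒ z* = 1.
From the budget, 4·w = 70 − 2·1 = 68, so w* = 17.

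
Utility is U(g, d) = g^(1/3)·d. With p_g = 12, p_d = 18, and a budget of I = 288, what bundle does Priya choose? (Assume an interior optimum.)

g* = 6, d* = 12

MU_g = 1/3·g^(-2/3)·d and MU_d = g^(1/3).
MRS = MU_g/MU_d = (1/3)·d/g.
Tangency: set MRS = p_g/p_d = 12/18 = 2/3.
So (1/3)·d/g = 2/3, i.e. d = 2·g.
Substitute into the budget 12·g + 18·d = 288: 48·g = 288, so g* = 6.
Then d* = 2·6 = 12.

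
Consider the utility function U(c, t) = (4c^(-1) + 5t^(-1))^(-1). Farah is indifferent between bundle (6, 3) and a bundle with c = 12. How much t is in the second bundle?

t = 2.5

U depends on (c, t) only through S = 4c^(-1) + 5t^(-1), so equal utility means equal S. At (6, 3): S = 7/3.
With c = 12: 4·12^(-1) = 1/3, so 5t^(-1) = 7/3 − 1/3 = 2, i.e. t^(-1) = 0.4.
Hence t = 1/0.4 = 2.5.
Check: U(12, 2.5) = 0.4286.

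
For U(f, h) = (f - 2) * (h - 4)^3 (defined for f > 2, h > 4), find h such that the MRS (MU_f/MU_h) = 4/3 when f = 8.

h = 28

MU_f = (h−4)^3, MU_h = 3·(f−2)·(h−4)^2.
MRS = (1/3)·(h−4)/(f−2).
Substitute f = 8: MRS = (h − 4)/18. Setting this equal to 4/3 gives h − 4 = (4/3)·18 = 24, so h = 28.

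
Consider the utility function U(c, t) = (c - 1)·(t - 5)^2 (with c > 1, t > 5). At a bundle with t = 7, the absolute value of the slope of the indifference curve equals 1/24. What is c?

c = 25

MU_c = (t−5)^2, MU_t = 2·(c−1)·(t−5).
MRS = (1/2)·(t−5)/(c−1).
Substitute t = 7: MRS = 1/(c − 1). Setting this equal to 1/24 gives c − 1 = 1/(1/24) = 24, so c = 25.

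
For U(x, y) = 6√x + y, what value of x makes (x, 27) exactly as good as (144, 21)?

U(144, 21) = 93.
Set U(x, 27) = 93 and solve.
With y = 27: 6√x = 93 − 27 = 66, so √x = 11 and x = 121.
Check: U(121, 27) = 93.

x = 121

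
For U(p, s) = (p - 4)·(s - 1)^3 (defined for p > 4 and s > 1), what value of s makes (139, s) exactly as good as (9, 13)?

s = 5

U(9, 13) = 8640.
Set U(139, s) = 8640 and solve.
With p = 139: (139 − 4) = 135, so (s − 1)^3 = 8640/135 = 64.
Taking the cube root (with s > 1): s − 1 = 4, so s = 5.
Check: U(139, 5) = 8640.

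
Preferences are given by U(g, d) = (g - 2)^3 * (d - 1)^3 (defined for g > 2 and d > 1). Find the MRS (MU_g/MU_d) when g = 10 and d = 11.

MU_g = 3·(g−2)^2·(d−1)^3, MU_d = 3·(g−2)^3·(d−1)^2.
MRS = (d−1)/(g−2).
At (10, 11): MRS = 1.25.
That is, one extra unit of g is worth 1.25 units of d at the margin.

MRS = 1.25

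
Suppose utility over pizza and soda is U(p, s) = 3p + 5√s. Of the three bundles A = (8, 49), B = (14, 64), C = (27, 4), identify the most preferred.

Bundle C

Evaluate utility at each bundle:
U(A) = 59.000.
U(B) = 82.000.
U(C) = 91.000.
Highest utility is C, so C ≻ B ≻ A.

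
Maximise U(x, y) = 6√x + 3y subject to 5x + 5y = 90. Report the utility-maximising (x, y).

x* = 1, y* = 17

MU_x = 6/(2√x), MU_y = 3.
MRS = 6/(2√x) ÷ 3.
Tangency: set MRS = p_x/p_y = 5/5 = 1.
MRS depends only on x: 1/√x = 1 ⇒ √x = 1/1 = 1 ⇒ x* = 1.
From the budget, 5·y = 90 − 5·1 = 85, so y* = 17.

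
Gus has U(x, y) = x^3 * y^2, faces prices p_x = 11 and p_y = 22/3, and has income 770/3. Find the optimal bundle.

MU_x = 3·x^2·y^2 and MU_y = 2·x^3·y.
MRS = MU_x/MU_y = (3/2)·y/x.
Tangency: set MRS = p_x/p_y = 11/(22/3) = 1.5.
So (3/2)·y/x = 1.5, i.e. y = x.
Substitute into the budget 11·x + (22/3)·y = 770/3: (55/3)·x = 770/3, so x* = 14.
Then y* = 14.

x* = 14, y* = 14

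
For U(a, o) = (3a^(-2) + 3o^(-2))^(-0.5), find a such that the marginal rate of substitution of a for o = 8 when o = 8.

For CES with ρ = -2, MRS = (o/a)^3.
Setting (8/a)^3 = 8 gives 8/a = 2 and a = 4.

a = 4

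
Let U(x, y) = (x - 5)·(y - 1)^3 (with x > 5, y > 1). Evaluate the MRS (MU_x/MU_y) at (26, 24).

MRS = 23/63

MU_x = (y−1)^3, MU_y = 3·(x−5)·(y−1)^2.
MRS = (1/3)·(y−1)/(x−5).
At (26, 24): MRS = 23/63.
That is, one extra unit of x is worth 23/63 units of y at the margin.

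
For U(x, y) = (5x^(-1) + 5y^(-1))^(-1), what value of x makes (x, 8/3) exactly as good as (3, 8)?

x = 12

U depends on (x, y) only through S = 5x^(-1) + 5y^(-1), so equal utility means equal S. At (3, 8): S = 55/24.
With y = 8/3: 5·(8/3)^(-1) = 1.875, so 5x^(-1) = 55/24 − 1.875 = 5/12, i.e. x^(-1) = 1/12.
Hence x = 1/(1/12) = 12.
Check: U(12, 8/3) = 0.4364.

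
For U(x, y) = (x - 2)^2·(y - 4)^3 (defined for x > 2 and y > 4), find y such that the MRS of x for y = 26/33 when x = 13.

MU_x = 2·(x−2)·(y−4)^3, MU_y = 3·(x−2)^2·(y−4)^2.
MRS = (2/3)·(y−4)/(x−2).
Substitute x = 13: MRS = (y − 4)/16.5. Setting this equal to 26/33 gives y − 4 = (26/33)·16.5 = 13, so y = 17.

y = 17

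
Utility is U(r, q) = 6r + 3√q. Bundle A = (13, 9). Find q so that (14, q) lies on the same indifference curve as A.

U(13, 9) = 87.
Set U(14, q) = 87 and solve.
With r = 14: 3√q = 87 − 6·14 = 3, so √q = 1 and q = 1.
Check: U(14, 1) = 87.

q = 1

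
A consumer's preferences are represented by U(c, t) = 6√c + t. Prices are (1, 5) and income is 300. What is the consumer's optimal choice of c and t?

c* = 225, t* = 15

MU_c = 6/(2√c), MU_t = 1.
MRS = 6/(2√c) ÷ 1.
Tangency: set MRS = p_c/p_t = 1/5 = 0.2.
MRS depends only on c: 3/√c = 0.2 ⇒ √c = 3/0.2 = 15 ⇒ c* = 225.
From the budget, 5·t = 300 − 1·225 = 75, so t* = 15.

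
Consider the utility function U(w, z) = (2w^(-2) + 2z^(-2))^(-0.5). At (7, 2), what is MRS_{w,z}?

MRS = 8/343

For CES with ρ = -2, MRS = (z/w)^3.
At (7, 2): MRS = 8/343.
That is, one extra unit of w is worth 8/343 units of z at the margin.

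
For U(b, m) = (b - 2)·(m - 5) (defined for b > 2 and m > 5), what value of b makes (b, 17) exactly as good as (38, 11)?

U(38, 11) = 216.
Set U(b, 17) = 216 and solve.
With m = 17: (17 − 5) = 12, so (b − 2) = 216/12 = 18.
So b = 2 + 18 = 20.
Check: U(20, 17) = 216.

b = 20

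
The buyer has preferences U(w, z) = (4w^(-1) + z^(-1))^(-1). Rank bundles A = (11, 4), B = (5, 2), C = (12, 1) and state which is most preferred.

Bundle A

Evaluate utility at each bundle:
U(A) = 1.630.
U(B) = 0.769.
U(C) = 0.750.
Highest utility is A, so A ≻ B ≻ C.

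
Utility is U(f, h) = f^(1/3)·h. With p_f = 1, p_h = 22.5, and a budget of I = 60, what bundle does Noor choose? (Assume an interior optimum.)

MU_f = 1/3·f^(-2/3)·h and MU_h = f^(1/3).
MRS = MU_f/MU_h = (1/3)·h/f.
Tangency: set MRS = p_f/p_h = 1/22.5 = 2/45.
So (1/3)·h/f = 2/45, i.e. h = (2/15)·f.
Substitute into the budget 1·f + 22.5·h = 60: 4·f = 60, so f* = 15.
Then h* = (2/15)·15 = 2.

f* = 15, h* = 2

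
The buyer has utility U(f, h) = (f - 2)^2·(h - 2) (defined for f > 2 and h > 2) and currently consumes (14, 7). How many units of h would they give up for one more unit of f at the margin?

MU_f = 2·(f−2)·(h−2), MU_h = (f−2)^2.
MRS = (2/1)·(h−2)/(f−2).
At (14, 7): MRS = 5/6.
That is, one extra unit of f is worth 5/6 units of h at the margin.

MRS = 5/6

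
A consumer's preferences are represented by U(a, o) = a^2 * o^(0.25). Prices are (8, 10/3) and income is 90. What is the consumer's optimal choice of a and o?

MU_a = 2·a·o^(0.25) and MU_o = 0.25·a^2·o^(-0.75).
MRS = MU_a/MU_o = (8)·o/a.
Tangency: set MRS = p_a/p_o = 8/(10/3) = 2.4.
So (8)·o/a = 2.4, i.e. o = 0.3·a.
Substitute into the budget 8·a + (10/3)·o = 90: 9·a = 90, so a* = 10.
Then o* = 0.3·10 = 3.

a* = 10, o* = 3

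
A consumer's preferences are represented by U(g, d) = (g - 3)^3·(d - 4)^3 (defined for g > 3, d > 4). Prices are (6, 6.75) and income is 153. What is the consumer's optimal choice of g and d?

g* = 12, d* = 12

MU_g = 3·(g−3)^2·(d−4)^3, MU_d = 3·(g−3)^3·(d−4)^2.
MRS = (d−4)/(g−3).
Tangency: set MRS = p_g/p_d = 6/6.75 = 8/9.
So (d − 4)/(g − 3) = 8/9, i.e. (d − 4) = (8/9)·(g − 3).
Rewrite the budget in excess-of-subsistence terms: 6·(g − 3) + 6.75·(d − 4) = 153 − 6·3 − 6.75·4 = 108.
Substituting, 12·(g − 3) = 108, so g − 3 = 9 and g* = 12.
Then d − 4 = (8/9)·9 = 8, so d* = 12.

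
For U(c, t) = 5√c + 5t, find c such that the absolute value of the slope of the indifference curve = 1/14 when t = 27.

MU_c = 5/(2√c), MU_t = 5.
MRS = 5/(2√c) ÷ 5.
MRS depends only on c: 0.5/√c = 1/14 ⇒ √c = 0.5/(1/14) = 7 ⇒ c = 49.

c = 49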